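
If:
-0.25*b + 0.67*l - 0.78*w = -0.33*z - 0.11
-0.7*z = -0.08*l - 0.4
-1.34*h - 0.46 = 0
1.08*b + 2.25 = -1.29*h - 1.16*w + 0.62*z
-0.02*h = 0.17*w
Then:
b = -1.45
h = -0.34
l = -0.89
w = 0.04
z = 0.47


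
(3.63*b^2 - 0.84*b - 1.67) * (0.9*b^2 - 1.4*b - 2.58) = 3.267*b^4 - 5.838*b^3 - 9.6924*b^2 + 4.5052*b + 4.3086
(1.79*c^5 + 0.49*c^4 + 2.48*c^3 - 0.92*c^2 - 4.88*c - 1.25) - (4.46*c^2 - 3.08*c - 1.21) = 1.79*c^5 + 0.49*c^4 + 2.48*c^3 - 5.38*c^2 - 1.8*c - 0.04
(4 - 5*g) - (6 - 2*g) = -3*g - 2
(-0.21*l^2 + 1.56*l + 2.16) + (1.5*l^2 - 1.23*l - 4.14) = 1.29*l^2 + 0.33*l - 1.98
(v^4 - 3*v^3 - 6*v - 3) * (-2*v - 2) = -2*v^5 + 4*v^4 + 6*v^3 + 12*v^2 + 18*v + 6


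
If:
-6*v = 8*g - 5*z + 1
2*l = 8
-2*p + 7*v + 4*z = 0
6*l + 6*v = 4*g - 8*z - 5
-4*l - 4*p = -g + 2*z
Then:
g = 99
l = 4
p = -1241/52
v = -1503/26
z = 1160/13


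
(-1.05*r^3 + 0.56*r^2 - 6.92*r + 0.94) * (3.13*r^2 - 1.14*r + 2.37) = -3.2865*r^5 + 2.9498*r^4 - 24.7865*r^3 + 12.1582*r^2 - 17.472*r + 2.2278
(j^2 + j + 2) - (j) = j^2 + 2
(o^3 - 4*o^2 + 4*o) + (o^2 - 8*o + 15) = o^3 - 3*o^2 - 4*o + 15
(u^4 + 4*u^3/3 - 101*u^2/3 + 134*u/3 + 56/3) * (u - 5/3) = u^5 - u^4/3 - 323*u^3/9 + 907*u^2/9 - 502*u/9 - 280/9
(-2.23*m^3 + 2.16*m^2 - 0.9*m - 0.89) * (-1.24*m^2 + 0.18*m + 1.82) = 2.7652*m^5 - 3.0798*m^4 - 2.5538*m^3 + 4.8728*m^2 - 1.7982*m - 1.6198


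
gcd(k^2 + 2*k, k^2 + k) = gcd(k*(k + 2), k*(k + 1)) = k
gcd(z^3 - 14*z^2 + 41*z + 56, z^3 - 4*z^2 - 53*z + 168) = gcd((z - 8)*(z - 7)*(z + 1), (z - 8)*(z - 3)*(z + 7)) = z - 8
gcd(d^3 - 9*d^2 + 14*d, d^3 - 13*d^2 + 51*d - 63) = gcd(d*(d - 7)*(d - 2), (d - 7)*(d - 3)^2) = d - 7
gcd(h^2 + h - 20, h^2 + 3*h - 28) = h - 4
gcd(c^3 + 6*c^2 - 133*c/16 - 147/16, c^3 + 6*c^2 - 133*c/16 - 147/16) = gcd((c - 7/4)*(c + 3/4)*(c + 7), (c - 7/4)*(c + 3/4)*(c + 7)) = c^3 + 6*c^2 - 133*c/16 - 147/16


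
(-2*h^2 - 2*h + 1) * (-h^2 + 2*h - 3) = 2*h^4 - 2*h^3 + h^2 + 8*h - 3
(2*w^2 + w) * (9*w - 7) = 18*w^3 - 5*w^2 - 7*w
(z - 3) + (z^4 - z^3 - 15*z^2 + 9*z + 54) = z^4 - z^3 - 15*z^2 + 10*z + 51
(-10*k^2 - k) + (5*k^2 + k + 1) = 1 - 5*k^2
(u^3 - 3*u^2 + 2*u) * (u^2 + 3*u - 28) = u^5 - 35*u^3 + 90*u^2 - 56*u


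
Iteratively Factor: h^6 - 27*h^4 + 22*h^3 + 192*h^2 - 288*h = (h - 2)*(h^5 + 2*h^4 - 23*h^3 - 24*h^2 + 144*h) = (h - 3)*(h - 2)*(h^4 + 5*h^3 - 8*h^2 - 48*h) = (h - 3)*(h - 2)*(h + 4)*(h^3 + h^2 - 12*h) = h*(h - 3)*(h - 2)*(h + 4)*(h^2 + h - 12) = h*(h - 3)^2*(h - 2)*(h + 4)*(h + 4)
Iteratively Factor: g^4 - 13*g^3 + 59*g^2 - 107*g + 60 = (g - 3)*(g^3 - 10*g^2 + 29*g - 20) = (g - 5)*(g - 3)*(g^2 - 5*g + 4) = (g - 5)*(g - 3)*(g - 1)*(g - 4)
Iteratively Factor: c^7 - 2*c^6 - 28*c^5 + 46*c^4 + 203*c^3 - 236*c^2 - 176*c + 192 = (c - 1)*(c^6 - c^5 - 29*c^4 + 17*c^3 + 220*c^2 - 16*c - 192) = (c - 1)*(c + 3)*(c^5 - 4*c^4 - 17*c^3 + 68*c^2 + 16*c - 64) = (c - 4)*(c - 1)*(c + 3)*(c^4 - 17*c^2 + 16) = (c - 4)^2*(c - 1)*(c + 3)*(c^3 + 4*c^2 - c - 4) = (c - 4)^2*(c - 1)*(c + 1)*(c + 3)*(c^2 + 3*c - 4) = (c - 4)^2*(c - 1)^2*(c + 1)*(c + 3)*(c + 4)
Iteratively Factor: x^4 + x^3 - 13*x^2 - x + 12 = (x - 1)*(x^3 + 2*x^2 - 11*x - 12) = (x - 1)*(x + 4)*(x^2 - 2*x - 3) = (x - 3)*(x - 1)*(x + 4)*(x + 1)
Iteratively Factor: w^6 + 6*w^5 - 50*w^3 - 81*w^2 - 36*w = (w)*(w^5 + 6*w^4 - 50*w^2 - 81*w - 36) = w*(w + 4)*(w^4 + 2*w^3 - 8*w^2 - 18*w - 9) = w*(w + 1)*(w + 4)*(w^3 + w^2 - 9*w - 9) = w*(w + 1)^2*(w + 4)*(w^2 - 9) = w*(w + 1)^2*(w + 3)*(w + 4)*(w - 3)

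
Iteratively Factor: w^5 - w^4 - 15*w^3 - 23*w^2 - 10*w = (w + 2)*(w^4 - 3*w^3 - 9*w^2 - 5*w) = (w + 1)*(w + 2)*(w^3 - 4*w^2 - 5*w) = (w + 1)^2*(w + 2)*(w^2 - 5*w) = w*(w + 1)^2*(w + 2)*(w - 5)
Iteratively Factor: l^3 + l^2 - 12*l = (l + 4)*(l^2 - 3*l) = (l - 3)*(l + 4)*(l)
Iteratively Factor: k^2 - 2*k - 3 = (k + 1)*(k - 3)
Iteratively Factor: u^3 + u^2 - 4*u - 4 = (u - 2)*(u^2 + 3*u + 2) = (u - 2)*(u + 1)*(u + 2)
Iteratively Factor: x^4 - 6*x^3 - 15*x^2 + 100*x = (x - 5)*(x^3 - x^2 - 20*x) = (x - 5)*(x + 4)*(x^2 - 5*x) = x*(x - 5)*(x + 4)*(x - 5)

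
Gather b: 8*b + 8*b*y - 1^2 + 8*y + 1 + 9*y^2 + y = b*(8*y + 8) + 9*y^2 + 9*y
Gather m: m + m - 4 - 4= 2*m - 8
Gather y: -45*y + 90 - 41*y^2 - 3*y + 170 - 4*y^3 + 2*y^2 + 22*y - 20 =-4*y^3 - 39*y^2 - 26*y + 240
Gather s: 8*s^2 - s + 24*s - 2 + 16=8*s^2 + 23*s + 14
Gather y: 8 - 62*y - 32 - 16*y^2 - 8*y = -16*y^2 - 70*y - 24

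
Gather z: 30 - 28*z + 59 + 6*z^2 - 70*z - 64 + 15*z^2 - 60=21*z^2 - 98*z - 35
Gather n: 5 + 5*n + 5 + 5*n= 10*n + 10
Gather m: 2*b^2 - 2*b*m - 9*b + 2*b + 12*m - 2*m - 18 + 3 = 2*b^2 - 7*b + m*(10 - 2*b) - 15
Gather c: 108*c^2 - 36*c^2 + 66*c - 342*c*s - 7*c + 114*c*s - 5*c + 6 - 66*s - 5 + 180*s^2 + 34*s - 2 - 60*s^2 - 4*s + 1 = 72*c^2 + c*(54 - 228*s) + 120*s^2 - 36*s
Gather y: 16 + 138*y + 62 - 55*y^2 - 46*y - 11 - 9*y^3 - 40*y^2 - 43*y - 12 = -9*y^3 - 95*y^2 + 49*y + 55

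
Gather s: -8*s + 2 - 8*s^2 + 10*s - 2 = -8*s^2 + 2*s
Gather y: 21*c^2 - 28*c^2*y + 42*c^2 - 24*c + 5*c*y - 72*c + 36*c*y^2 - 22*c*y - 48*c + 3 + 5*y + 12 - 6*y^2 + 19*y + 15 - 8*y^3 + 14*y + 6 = 63*c^2 - 144*c - 8*y^3 + y^2*(36*c - 6) + y*(-28*c^2 - 17*c + 38) + 36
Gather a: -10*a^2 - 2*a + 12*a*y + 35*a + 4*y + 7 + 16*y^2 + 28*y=-10*a^2 + a*(12*y + 33) + 16*y^2 + 32*y + 7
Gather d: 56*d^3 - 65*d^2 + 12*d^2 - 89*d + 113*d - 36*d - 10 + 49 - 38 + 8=56*d^3 - 53*d^2 - 12*d + 9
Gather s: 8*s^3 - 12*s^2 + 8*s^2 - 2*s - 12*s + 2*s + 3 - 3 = 8*s^3 - 4*s^2 - 12*s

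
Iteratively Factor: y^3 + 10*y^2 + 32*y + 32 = (y + 4)*(y^2 + 6*y + 8) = (y + 4)^2*(y + 2)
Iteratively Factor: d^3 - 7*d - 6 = (d + 2)*(d^2 - 2*d - 3) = (d + 1)*(d + 2)*(d - 3)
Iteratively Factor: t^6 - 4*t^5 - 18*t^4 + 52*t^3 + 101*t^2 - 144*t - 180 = (t + 2)*(t^5 - 6*t^4 - 6*t^3 + 64*t^2 - 27*t - 90) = (t + 2)*(t + 3)*(t^4 - 9*t^3 + 21*t^2 + t - 30) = (t - 3)*(t + 2)*(t + 3)*(t^3 - 6*t^2 + 3*t + 10) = (t - 3)*(t + 1)*(t + 2)*(t + 3)*(t^2 - 7*t + 10) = (t - 3)*(t - 2)*(t + 1)*(t + 2)*(t + 3)*(t - 5)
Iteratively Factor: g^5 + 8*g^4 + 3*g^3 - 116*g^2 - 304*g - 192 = (g + 3)*(g^4 + 5*g^3 - 12*g^2 - 80*g - 64) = (g + 3)*(g + 4)*(g^3 + g^2 - 16*g - 16) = (g + 1)*(g + 3)*(g + 4)*(g^2 - 16) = (g - 4)*(g + 1)*(g + 3)*(g + 4)*(g + 4)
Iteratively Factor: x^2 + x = (x)*(x + 1)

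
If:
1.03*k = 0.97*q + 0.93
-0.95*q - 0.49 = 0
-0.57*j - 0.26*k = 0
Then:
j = -0.19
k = 0.42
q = -0.52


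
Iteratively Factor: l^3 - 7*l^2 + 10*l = (l - 5)*(l^2 - 2*l) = (l - 5)*(l - 2)*(l)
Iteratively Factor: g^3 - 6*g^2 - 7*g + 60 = (g + 3)*(g^2 - 9*g + 20) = (g - 5)*(g + 3)*(g - 4)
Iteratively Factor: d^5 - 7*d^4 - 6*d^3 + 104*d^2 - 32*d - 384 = (d - 4)*(d^4 - 3*d^3 - 18*d^2 + 32*d + 96) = (d - 4)*(d + 2)*(d^3 - 5*d^2 - 8*d + 48) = (d - 4)^2*(d + 2)*(d^2 - d - 12) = (d - 4)^2*(d + 2)*(d + 3)*(d - 4)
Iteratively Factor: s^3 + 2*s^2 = (s + 2)*(s^2) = s*(s + 2)*(s)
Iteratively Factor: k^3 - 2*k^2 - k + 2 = (k + 1)*(k^2 - 3*k + 2) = (k - 2)*(k + 1)*(k - 1)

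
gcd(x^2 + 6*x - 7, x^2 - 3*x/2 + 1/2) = x - 1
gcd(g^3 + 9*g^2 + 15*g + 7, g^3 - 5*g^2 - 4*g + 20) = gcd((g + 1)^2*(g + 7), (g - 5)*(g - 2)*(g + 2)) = 1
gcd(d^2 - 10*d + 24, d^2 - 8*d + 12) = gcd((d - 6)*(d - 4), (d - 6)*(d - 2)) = d - 6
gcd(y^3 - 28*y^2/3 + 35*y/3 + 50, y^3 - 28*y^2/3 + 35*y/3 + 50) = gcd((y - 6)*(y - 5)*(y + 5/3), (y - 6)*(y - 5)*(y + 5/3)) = y^3 - 28*y^2/3 + 35*y/3 + 50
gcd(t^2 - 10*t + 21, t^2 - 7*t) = t - 7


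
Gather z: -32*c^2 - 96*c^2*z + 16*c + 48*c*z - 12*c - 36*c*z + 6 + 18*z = -32*c^2 + 4*c + z*(-96*c^2 + 12*c + 18) + 6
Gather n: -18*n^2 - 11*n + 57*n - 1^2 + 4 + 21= -18*n^2 + 46*n + 24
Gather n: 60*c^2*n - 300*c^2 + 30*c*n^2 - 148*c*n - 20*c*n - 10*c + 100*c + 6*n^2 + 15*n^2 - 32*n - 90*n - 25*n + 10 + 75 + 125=-300*c^2 + 90*c + n^2*(30*c + 21) + n*(60*c^2 - 168*c - 147) + 210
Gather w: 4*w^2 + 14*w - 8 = 4*w^2 + 14*w - 8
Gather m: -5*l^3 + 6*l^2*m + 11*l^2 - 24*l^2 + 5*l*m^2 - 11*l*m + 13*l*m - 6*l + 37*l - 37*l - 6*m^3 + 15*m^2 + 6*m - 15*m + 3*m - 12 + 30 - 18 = -5*l^3 - 13*l^2 - 6*l - 6*m^3 + m^2*(5*l + 15) + m*(6*l^2 + 2*l - 6)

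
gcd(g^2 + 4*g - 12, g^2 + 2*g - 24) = g + 6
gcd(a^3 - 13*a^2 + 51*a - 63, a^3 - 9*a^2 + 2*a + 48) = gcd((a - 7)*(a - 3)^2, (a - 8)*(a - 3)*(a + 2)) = a - 3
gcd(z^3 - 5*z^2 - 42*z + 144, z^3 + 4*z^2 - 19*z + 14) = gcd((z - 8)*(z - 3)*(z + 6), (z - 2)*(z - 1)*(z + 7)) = 1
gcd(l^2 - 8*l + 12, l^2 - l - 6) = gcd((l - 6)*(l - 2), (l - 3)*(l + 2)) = 1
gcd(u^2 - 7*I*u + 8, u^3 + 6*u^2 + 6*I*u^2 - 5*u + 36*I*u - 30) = u + I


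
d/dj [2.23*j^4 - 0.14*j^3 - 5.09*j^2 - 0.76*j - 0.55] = 8.92*j^3 - 0.42*j^2 - 10.18*j - 0.76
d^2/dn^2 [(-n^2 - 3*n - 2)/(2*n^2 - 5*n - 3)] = 4*(-11*n^3 - 21*n^2 + 3*n - 13)/(8*n^6 - 60*n^5 + 114*n^4 + 55*n^3 - 171*n^2 - 135*n - 27)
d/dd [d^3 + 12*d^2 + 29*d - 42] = 3*d^2 + 24*d + 29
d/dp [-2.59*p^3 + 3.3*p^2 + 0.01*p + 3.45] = -7.77*p^2 + 6.6*p + 0.01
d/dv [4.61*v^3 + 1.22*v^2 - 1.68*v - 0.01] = 13.83*v^2 + 2.44*v - 1.68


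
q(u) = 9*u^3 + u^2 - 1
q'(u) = 27*u^2 + 2*u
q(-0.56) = -2.27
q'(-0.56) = 7.35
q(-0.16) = -1.01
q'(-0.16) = 0.37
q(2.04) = 79.57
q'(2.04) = 116.44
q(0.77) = 3.70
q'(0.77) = 17.55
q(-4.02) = -569.52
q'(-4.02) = 428.29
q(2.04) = 79.57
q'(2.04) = 116.44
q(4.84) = 1042.84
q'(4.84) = 642.17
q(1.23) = 17.26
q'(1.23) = 43.31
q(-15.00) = -30151.00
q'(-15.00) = 6045.00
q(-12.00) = -15409.00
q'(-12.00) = 3864.00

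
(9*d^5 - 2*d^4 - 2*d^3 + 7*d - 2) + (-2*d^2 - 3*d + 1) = 9*d^5 - 2*d^4 - 2*d^3 - 2*d^2 + 4*d - 1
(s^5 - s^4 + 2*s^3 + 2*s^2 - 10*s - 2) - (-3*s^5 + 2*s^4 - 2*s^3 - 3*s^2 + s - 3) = 4*s^5 - 3*s^4 + 4*s^3 + 5*s^2 - 11*s + 1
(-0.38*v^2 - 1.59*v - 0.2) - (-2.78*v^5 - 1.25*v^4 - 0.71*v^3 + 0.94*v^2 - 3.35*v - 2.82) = 2.78*v^5 + 1.25*v^4 + 0.71*v^3 - 1.32*v^2 + 1.76*v + 2.62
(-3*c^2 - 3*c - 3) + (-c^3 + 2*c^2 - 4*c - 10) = -c^3 - c^2 - 7*c - 13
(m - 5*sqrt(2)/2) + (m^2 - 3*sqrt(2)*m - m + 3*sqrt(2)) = m^2 - 3*sqrt(2)*m + sqrt(2)/2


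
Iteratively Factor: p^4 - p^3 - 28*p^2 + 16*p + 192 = (p - 4)*(p^3 + 3*p^2 - 16*p - 48) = (p - 4)^2*(p^2 + 7*p + 12) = (p - 4)^2*(p + 3)*(p + 4)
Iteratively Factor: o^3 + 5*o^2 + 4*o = (o + 4)*(o^2 + o) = (o + 1)*(o + 4)*(o)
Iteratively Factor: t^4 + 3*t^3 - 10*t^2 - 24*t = (t + 4)*(t^3 - t^2 - 6*t) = (t - 3)*(t + 4)*(t^2 + 2*t) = (t - 3)*(t + 2)*(t + 4)*(t)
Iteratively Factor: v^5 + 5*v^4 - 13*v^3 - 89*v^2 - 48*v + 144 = (v + 3)*(v^4 + 2*v^3 - 19*v^2 - 32*v + 48) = (v - 4)*(v + 3)*(v^3 + 6*v^2 + 5*v - 12) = (v - 4)*(v + 3)*(v + 4)*(v^2 + 2*v - 3) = (v - 4)*(v + 3)^2*(v + 4)*(v - 1)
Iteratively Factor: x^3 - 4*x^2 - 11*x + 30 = (x - 5)*(x^2 + x - 6) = (x - 5)*(x + 3)*(x - 2)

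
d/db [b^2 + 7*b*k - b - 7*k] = 2*b + 7*k - 1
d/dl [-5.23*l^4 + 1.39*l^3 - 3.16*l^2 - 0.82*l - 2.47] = -20.92*l^3 + 4.17*l^2 - 6.32*l - 0.82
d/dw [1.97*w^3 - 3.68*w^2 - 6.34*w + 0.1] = 5.91*w^2 - 7.36*w - 6.34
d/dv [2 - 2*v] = -2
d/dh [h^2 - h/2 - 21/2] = 2*h - 1/2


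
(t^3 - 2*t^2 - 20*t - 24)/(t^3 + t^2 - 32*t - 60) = (t + 2)/(t + 5)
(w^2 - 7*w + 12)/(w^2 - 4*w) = (w - 3)/w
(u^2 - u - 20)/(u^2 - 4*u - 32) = (u - 5)/(u - 8)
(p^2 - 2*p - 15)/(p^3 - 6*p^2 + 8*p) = (p^2 - 2*p - 15)/(p*(p^2 - 6*p + 8))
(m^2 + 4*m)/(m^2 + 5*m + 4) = m/(m + 1)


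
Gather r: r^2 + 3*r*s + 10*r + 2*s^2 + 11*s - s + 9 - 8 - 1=r^2 + r*(3*s + 10) + 2*s^2 + 10*s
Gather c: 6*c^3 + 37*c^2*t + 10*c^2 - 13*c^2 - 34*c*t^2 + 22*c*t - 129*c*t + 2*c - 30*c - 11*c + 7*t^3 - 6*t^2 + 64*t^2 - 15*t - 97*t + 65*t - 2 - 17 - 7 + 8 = 6*c^3 + c^2*(37*t - 3) + c*(-34*t^2 - 107*t - 39) + 7*t^3 + 58*t^2 - 47*t - 18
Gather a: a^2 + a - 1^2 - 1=a^2 + a - 2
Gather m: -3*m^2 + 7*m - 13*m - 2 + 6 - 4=-3*m^2 - 6*m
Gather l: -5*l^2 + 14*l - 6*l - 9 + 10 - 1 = -5*l^2 + 8*l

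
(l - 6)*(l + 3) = l^2 - 3*l - 18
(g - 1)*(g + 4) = g^2 + 3*g - 4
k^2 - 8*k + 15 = (k - 5)*(k - 3)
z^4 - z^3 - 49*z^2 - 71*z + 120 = (z - 8)*(z - 1)*(z + 3)*(z + 5)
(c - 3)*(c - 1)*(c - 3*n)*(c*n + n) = c^4*n - 3*c^3*n^2 - 3*c^3*n + 9*c^2*n^2 - c^2*n + 3*c*n^2 + 3*c*n - 9*n^2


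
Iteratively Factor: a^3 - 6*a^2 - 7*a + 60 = (a - 4)*(a^2 - 2*a - 15) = (a - 5)*(a - 4)*(a + 3)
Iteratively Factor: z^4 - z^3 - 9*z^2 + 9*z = (z - 3)*(z^3 + 2*z^2 - 3*z) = z*(z - 3)*(z^2 + 2*z - 3) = z*(z - 3)*(z - 1)*(z + 3)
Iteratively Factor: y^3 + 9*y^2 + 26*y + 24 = (y + 2)*(y^2 + 7*y + 12) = (y + 2)*(y + 3)*(y + 4)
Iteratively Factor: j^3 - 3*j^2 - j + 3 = (j - 1)*(j^2 - 2*j - 3) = (j - 1)*(j + 1)*(j - 3)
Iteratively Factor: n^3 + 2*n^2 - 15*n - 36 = (n - 4)*(n^2 + 6*n + 9) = (n - 4)*(n + 3)*(n + 3)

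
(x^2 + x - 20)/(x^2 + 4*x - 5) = (x - 4)/(x - 1)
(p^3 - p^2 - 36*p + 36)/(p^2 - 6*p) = p + 5 - 6/p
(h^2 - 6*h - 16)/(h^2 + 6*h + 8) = (h - 8)/(h + 4)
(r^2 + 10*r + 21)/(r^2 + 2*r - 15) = (r^2 + 10*r + 21)/(r^2 + 2*r - 15)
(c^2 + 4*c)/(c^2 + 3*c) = (c + 4)/(c + 3)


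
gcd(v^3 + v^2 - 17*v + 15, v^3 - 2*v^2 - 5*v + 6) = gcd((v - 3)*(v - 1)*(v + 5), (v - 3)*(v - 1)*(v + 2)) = v^2 - 4*v + 3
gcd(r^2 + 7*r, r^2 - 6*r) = r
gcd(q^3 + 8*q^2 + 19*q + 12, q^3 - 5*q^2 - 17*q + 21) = q + 3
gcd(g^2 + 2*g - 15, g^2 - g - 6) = g - 3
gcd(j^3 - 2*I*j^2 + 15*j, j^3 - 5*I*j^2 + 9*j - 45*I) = j^2 - 2*I*j + 15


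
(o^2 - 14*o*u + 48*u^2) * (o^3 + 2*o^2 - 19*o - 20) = o^5 - 14*o^4*u + 2*o^4 + 48*o^3*u^2 - 28*o^3*u - 19*o^3 + 96*o^2*u^2 + 266*o^2*u - 20*o^2 - 912*o*u^2 + 280*o*u - 960*u^2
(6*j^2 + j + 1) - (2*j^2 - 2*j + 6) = 4*j^2 + 3*j - 5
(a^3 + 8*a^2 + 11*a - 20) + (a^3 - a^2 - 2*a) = 2*a^3 + 7*a^2 + 9*a - 20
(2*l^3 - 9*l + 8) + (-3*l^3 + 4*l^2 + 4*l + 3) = -l^3 + 4*l^2 - 5*l + 11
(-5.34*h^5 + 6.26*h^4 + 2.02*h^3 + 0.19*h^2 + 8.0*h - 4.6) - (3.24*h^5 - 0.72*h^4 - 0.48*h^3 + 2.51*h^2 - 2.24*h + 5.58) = -8.58*h^5 + 6.98*h^4 + 2.5*h^3 - 2.32*h^2 + 10.24*h - 10.18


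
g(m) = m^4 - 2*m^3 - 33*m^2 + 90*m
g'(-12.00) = -6894.00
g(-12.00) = 18360.00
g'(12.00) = 5346.00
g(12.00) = 13608.00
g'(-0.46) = 118.70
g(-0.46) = -48.14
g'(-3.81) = 33.14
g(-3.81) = -500.60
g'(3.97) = -16.30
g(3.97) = -39.55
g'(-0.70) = 131.89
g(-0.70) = -78.24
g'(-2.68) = 146.79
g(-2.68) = -388.13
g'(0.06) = 86.02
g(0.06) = 5.28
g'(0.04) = 87.35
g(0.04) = 3.55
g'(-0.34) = 111.59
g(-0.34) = -34.32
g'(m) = 4*m^3 - 6*m^2 - 66*m + 90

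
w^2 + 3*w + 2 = (w + 1)*(w + 2)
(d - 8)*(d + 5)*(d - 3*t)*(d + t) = d^4 - 2*d^3*t - 3*d^3 - 3*d^2*t^2 + 6*d^2*t - 40*d^2 + 9*d*t^2 + 80*d*t + 120*t^2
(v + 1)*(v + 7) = v^2 + 8*v + 7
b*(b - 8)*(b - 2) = b^3 - 10*b^2 + 16*b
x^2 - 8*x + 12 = (x - 6)*(x - 2)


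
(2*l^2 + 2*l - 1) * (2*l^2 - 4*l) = 4*l^4 - 4*l^3 - 10*l^2 + 4*l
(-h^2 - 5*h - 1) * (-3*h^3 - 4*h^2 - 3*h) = 3*h^5 + 19*h^4 + 26*h^3 + 19*h^2 + 3*h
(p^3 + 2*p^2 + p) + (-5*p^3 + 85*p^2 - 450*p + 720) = -4*p^3 + 87*p^2 - 449*p + 720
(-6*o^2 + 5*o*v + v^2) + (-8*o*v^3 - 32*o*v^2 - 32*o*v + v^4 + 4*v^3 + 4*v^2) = -6*o^2 - 8*o*v^3 - 32*o*v^2 - 27*o*v + v^4 + 4*v^3 + 5*v^2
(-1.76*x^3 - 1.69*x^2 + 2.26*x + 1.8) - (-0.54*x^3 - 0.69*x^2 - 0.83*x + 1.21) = -1.22*x^3 - 1.0*x^2 + 3.09*x + 0.59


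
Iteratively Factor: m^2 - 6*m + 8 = (m - 2)*(m - 4)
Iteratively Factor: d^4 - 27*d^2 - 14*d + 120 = (d + 3)*(d^3 - 3*d^2 - 18*d + 40) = (d - 2)*(d + 3)*(d^2 - d - 20) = (d - 2)*(d + 3)*(d + 4)*(d - 5)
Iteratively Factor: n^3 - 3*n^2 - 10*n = (n)*(n^2 - 3*n - 10) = n*(n + 2)*(n - 5)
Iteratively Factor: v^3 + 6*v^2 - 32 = (v - 2)*(v^2 + 8*v + 16) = (v - 2)*(v + 4)*(v + 4)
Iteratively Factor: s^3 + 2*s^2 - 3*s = (s + 3)*(s^2 - s) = s*(s + 3)*(s - 1)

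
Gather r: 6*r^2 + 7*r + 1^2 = 6*r^2 + 7*r + 1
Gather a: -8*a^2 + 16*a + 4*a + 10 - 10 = -8*a^2 + 20*a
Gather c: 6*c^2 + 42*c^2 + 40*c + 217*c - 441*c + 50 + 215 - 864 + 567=48*c^2 - 184*c - 32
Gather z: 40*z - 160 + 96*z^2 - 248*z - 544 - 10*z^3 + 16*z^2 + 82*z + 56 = -10*z^3 + 112*z^2 - 126*z - 648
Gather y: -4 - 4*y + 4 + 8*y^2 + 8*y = 8*y^2 + 4*y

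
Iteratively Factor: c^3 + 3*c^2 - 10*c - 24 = (c - 3)*(c^2 + 6*c + 8) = (c - 3)*(c + 4)*(c + 2)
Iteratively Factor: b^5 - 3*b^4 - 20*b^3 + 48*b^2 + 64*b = (b)*(b^4 - 3*b^3 - 20*b^2 + 48*b + 64) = b*(b + 4)*(b^3 - 7*b^2 + 8*b + 16) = b*(b - 4)*(b + 4)*(b^2 - 3*b - 4) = b*(b - 4)^2*(b + 4)*(b + 1)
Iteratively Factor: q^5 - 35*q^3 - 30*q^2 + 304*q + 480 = (q + 4)*(q^4 - 4*q^3 - 19*q^2 + 46*q + 120) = (q - 4)*(q + 4)*(q^3 - 19*q - 30) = (q - 4)*(q + 2)*(q + 4)*(q^2 - 2*q - 15) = (q - 4)*(q + 2)*(q + 3)*(q + 4)*(q - 5)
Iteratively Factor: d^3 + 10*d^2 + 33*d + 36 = (d + 3)*(d^2 + 7*d + 12) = (d + 3)^2*(d + 4)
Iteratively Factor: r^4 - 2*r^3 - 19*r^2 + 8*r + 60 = (r + 2)*(r^3 - 4*r^2 - 11*r + 30) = (r - 5)*(r + 2)*(r^2 + r - 6) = (r - 5)*(r - 2)*(r + 2)*(r + 3)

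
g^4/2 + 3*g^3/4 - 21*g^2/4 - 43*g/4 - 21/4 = (g/2 + 1/2)*(g - 7/2)*(g + 1)*(g + 3)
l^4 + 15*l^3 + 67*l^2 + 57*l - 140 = (l - 1)*(l + 4)*(l + 5)*(l + 7)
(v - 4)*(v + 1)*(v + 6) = v^3 + 3*v^2 - 22*v - 24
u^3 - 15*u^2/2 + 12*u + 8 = (u - 4)^2*(u + 1/2)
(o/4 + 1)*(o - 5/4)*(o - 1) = o^3/4 + 7*o^2/16 - 31*o/16 + 5/4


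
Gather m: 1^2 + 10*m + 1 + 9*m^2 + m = 9*m^2 + 11*m + 2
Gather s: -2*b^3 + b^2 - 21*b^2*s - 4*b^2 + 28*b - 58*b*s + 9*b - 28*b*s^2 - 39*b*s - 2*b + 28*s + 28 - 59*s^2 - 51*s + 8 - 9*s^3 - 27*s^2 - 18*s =-2*b^3 - 3*b^2 + 35*b - 9*s^3 + s^2*(-28*b - 86) + s*(-21*b^2 - 97*b - 41) + 36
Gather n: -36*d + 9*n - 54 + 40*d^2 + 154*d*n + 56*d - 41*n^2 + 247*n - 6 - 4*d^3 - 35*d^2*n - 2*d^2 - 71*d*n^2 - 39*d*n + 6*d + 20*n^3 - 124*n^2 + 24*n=-4*d^3 + 38*d^2 + 26*d + 20*n^3 + n^2*(-71*d - 165) + n*(-35*d^2 + 115*d + 280) - 60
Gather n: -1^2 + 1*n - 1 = n - 2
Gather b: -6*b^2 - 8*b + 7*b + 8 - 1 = -6*b^2 - b + 7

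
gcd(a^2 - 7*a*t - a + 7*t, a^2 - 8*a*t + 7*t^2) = -a + 7*t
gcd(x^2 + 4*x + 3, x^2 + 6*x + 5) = x + 1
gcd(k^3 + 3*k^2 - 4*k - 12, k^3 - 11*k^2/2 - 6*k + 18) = k + 2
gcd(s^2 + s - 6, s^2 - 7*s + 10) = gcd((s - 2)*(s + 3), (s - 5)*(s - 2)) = s - 2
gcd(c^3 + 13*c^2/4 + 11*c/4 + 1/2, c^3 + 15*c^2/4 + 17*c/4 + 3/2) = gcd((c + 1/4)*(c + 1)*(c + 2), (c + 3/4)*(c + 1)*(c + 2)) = c^2 + 3*c + 2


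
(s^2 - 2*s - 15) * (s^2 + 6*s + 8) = s^4 + 4*s^3 - 19*s^2 - 106*s - 120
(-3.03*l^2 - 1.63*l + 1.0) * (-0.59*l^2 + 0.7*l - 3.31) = 1.7877*l^4 - 1.1593*l^3 + 8.2983*l^2 + 6.0953*l - 3.31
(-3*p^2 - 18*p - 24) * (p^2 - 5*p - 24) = -3*p^4 - 3*p^3 + 138*p^2 + 552*p + 576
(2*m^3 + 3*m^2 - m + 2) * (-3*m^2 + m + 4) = -6*m^5 - 7*m^4 + 14*m^3 + 5*m^2 - 2*m + 8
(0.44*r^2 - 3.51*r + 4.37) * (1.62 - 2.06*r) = -0.9064*r^3 + 7.9434*r^2 - 14.6884*r + 7.0794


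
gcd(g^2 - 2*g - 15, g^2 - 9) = g + 3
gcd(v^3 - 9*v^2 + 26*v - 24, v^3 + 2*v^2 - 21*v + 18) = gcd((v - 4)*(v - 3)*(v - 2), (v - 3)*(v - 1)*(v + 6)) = v - 3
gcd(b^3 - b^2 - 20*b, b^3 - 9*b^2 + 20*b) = b^2 - 5*b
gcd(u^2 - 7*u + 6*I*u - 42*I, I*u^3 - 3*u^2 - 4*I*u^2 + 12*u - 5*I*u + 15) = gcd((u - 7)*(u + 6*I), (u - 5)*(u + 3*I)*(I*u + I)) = 1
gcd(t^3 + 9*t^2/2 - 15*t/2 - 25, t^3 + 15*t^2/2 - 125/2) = t^2 + 5*t/2 - 25/2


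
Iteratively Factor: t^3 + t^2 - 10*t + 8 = (t - 2)*(t^2 + 3*t - 4) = (t - 2)*(t - 1)*(t + 4)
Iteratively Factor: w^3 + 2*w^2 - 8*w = (w)*(w^2 + 2*w - 8) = w*(w - 2)*(w + 4)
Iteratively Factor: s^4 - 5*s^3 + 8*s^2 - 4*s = (s - 1)*(s^3 - 4*s^2 + 4*s) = s*(s - 1)*(s^2 - 4*s + 4) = s*(s - 2)*(s - 1)*(s - 2)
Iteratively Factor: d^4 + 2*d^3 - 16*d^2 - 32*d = (d + 4)*(d^3 - 2*d^2 - 8*d) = (d + 2)*(d + 4)*(d^2 - 4*d) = d*(d + 2)*(d + 4)*(d - 4)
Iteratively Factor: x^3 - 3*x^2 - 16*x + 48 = (x - 3)*(x^2 - 16) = (x - 3)*(x + 4)*(x - 4)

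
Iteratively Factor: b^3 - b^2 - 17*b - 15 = (b - 5)*(b^2 + 4*b + 3) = (b - 5)*(b + 3)*(b + 1)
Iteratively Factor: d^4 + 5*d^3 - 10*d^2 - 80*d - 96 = (d + 3)*(d^3 + 2*d^2 - 16*d - 32) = (d - 4)*(d + 3)*(d^2 + 6*d + 8) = (d - 4)*(d + 2)*(d + 3)*(d + 4)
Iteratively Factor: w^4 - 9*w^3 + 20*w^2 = (w - 5)*(w^3 - 4*w^2) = w*(w - 5)*(w^2 - 4*w) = w^2*(w - 5)*(w - 4)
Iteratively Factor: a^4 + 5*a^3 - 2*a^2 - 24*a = (a)*(a^3 + 5*a^2 - 2*a - 24) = a*(a + 3)*(a^2 + 2*a - 8) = a*(a - 2)*(a + 3)*(a + 4)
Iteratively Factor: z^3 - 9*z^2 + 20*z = (z - 5)*(z^2 - 4*z) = (z - 5)*(z - 4)*(z)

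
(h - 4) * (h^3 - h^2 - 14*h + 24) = h^4 - 5*h^3 - 10*h^2 + 80*h - 96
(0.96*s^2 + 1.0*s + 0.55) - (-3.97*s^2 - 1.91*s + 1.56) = 4.93*s^2 + 2.91*s - 1.01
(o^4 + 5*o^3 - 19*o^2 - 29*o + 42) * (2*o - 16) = 2*o^5 - 6*o^4 - 118*o^3 + 246*o^2 + 548*o - 672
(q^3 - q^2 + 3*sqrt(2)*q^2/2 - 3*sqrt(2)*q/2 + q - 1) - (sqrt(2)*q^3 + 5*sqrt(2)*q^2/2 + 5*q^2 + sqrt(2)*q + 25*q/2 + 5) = -sqrt(2)*q^3 + q^3 - 6*q^2 - sqrt(2)*q^2 - 23*q/2 - 5*sqrt(2)*q/2 - 6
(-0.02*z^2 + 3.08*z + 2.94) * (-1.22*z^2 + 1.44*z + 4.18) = 0.0244*z^4 - 3.7864*z^3 + 0.764800000000001*z^2 + 17.108*z + 12.2892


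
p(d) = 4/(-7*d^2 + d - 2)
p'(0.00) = -1.00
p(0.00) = -2.00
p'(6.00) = 0.01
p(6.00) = -0.02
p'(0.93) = 0.95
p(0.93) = -0.56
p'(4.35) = 0.01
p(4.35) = -0.03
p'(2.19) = 0.11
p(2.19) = -0.12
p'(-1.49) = -0.24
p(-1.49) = -0.21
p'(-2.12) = -0.10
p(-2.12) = -0.11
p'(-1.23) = -0.38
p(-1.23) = -0.29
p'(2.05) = 0.13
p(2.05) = -0.14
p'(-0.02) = -1.25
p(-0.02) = -1.98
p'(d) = 4*(14*d - 1)/(-7*d^2 + d - 2)^2 = 4*(14*d - 1)/(7*d^2 - d + 2)^2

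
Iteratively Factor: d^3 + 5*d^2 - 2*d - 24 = (d - 2)*(d^2 + 7*d + 12) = (d - 2)*(d + 4)*(d + 3)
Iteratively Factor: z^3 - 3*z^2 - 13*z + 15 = (z + 3)*(z^2 - 6*z + 5) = (z - 5)*(z + 3)*(z - 1)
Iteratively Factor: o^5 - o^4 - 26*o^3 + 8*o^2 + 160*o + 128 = (o + 4)*(o^4 - 5*o^3 - 6*o^2 + 32*o + 32) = (o + 2)*(o + 4)*(o^3 - 7*o^2 + 8*o + 16) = (o - 4)*(o + 2)*(o + 4)*(o^2 - 3*o - 4) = (o - 4)*(o + 1)*(o + 2)*(o + 4)*(o - 4)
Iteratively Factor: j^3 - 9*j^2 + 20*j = (j - 5)*(j^2 - 4*j) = j*(j - 5)*(j - 4)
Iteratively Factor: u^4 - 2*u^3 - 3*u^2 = (u + 1)*(u^3 - 3*u^2) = u*(u + 1)*(u^2 - 3*u) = u*(u - 3)*(u + 1)*(u)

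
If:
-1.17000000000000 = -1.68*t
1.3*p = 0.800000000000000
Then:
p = 0.62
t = 0.70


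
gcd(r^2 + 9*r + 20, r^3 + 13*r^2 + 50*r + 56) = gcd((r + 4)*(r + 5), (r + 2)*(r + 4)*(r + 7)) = r + 4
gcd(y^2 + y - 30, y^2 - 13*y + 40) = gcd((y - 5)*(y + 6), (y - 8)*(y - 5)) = y - 5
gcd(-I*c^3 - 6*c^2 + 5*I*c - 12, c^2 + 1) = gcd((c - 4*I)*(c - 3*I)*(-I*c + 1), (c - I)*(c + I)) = c + I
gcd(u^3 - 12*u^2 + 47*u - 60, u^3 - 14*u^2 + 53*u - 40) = u - 5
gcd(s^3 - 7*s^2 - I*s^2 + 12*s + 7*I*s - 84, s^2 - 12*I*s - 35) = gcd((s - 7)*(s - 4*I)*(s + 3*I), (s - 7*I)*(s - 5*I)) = 1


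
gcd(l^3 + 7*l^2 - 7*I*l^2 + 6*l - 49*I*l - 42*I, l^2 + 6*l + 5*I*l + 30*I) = l + 6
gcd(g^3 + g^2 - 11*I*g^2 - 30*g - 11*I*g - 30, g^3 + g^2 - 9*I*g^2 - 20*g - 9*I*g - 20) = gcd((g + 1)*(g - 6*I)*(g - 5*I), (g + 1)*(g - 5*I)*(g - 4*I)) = g^2 + g*(1 - 5*I) - 5*I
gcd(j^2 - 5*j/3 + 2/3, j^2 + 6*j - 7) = j - 1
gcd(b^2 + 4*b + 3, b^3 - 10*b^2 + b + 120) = b + 3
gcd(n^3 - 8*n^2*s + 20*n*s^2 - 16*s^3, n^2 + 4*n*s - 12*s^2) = -n + 2*s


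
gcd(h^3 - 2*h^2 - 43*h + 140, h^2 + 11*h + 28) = h + 7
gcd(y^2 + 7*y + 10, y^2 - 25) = y + 5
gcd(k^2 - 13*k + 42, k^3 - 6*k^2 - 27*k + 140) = k - 7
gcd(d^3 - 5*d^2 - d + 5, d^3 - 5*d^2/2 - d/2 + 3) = d + 1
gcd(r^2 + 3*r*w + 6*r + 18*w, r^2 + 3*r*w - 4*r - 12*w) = r + 3*w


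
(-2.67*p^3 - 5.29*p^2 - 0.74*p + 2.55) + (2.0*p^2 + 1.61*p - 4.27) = -2.67*p^3 - 3.29*p^2 + 0.87*p - 1.72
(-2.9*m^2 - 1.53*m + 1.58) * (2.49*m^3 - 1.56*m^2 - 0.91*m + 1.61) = -7.221*m^5 + 0.7143*m^4 + 8.96*m^3 - 5.7415*m^2 - 3.9011*m + 2.5438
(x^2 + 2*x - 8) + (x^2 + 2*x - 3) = 2*x^2 + 4*x - 11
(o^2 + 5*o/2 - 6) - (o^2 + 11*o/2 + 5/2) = -3*o - 17/2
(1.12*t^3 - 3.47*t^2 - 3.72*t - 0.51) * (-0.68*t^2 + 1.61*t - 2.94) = -0.7616*t^5 + 4.1628*t^4 - 6.3499*t^3 + 4.5594*t^2 + 10.1157*t + 1.4994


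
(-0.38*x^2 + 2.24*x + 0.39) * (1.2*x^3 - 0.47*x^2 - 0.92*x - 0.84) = -0.456*x^5 + 2.8666*x^4 - 0.2352*x^3 - 1.9249*x^2 - 2.2404*x - 0.3276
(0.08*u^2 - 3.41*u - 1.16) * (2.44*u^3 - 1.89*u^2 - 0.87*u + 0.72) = 0.1952*u^5 - 8.4716*u^4 + 3.5449*u^3 + 5.2167*u^2 - 1.446*u - 0.8352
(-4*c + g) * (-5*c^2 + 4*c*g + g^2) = 20*c^3 - 21*c^2*g + g^3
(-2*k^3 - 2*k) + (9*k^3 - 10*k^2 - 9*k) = 7*k^3 - 10*k^2 - 11*k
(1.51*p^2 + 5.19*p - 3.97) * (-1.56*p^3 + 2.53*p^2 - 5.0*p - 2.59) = -2.3556*p^5 - 4.2761*p^4 + 11.7739*p^3 - 39.905*p^2 + 6.4079*p + 10.2823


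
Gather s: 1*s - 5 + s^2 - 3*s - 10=s^2 - 2*s - 15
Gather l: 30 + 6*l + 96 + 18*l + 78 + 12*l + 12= 36*l + 216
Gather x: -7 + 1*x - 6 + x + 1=2*x - 12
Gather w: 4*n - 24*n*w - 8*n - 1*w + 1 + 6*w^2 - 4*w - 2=-4*n + 6*w^2 + w*(-24*n - 5) - 1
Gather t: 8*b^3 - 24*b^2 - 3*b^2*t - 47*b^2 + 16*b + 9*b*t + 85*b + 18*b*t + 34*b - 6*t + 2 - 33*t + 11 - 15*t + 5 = 8*b^3 - 71*b^2 + 135*b + t*(-3*b^2 + 27*b - 54) + 18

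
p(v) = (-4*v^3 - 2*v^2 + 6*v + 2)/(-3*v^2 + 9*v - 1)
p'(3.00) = -840.00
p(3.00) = 106.00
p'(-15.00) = 1.30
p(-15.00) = -15.98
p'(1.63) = -5.95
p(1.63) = -1.90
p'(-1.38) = 0.57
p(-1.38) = -0.02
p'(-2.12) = 0.82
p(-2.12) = -0.55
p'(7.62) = 0.83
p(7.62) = 17.24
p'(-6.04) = 1.18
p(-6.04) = -4.70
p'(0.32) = -8.04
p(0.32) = 2.28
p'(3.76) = -13.35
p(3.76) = 22.60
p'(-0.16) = -4.10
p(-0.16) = -0.40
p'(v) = (6*v - 9)*(-4*v^3 - 2*v^2 + 6*v + 2)/(-3*v^2 + 9*v - 1)^2 + (-12*v^2 - 4*v + 6)/(-3*v^2 + 9*v - 1)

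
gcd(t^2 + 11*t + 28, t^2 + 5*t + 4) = t + 4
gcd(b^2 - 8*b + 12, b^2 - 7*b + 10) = b - 2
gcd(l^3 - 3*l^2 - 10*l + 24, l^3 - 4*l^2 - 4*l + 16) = l^2 - 6*l + 8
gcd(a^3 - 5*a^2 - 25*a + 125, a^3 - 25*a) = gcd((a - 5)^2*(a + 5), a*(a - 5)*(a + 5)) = a^2 - 25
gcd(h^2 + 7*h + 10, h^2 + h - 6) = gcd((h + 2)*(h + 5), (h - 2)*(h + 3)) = 1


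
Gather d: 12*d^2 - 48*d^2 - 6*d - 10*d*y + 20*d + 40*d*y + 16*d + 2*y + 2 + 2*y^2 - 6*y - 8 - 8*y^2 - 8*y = -36*d^2 + d*(30*y + 30) - 6*y^2 - 12*y - 6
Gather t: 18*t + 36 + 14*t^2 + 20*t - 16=14*t^2 + 38*t + 20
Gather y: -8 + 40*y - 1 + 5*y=45*y - 9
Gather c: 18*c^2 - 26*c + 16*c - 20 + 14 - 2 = 18*c^2 - 10*c - 8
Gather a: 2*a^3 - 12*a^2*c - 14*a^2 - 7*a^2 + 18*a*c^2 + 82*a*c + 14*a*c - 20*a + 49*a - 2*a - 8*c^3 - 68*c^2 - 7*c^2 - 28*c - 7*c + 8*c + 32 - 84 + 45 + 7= 2*a^3 + a^2*(-12*c - 21) + a*(18*c^2 + 96*c + 27) - 8*c^3 - 75*c^2 - 27*c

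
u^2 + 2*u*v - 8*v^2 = (u - 2*v)*(u + 4*v)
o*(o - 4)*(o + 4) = o^3 - 16*o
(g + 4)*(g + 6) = g^2 + 10*g + 24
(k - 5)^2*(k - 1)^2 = k^4 - 12*k^3 + 46*k^2 - 60*k + 25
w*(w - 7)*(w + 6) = w^3 - w^2 - 42*w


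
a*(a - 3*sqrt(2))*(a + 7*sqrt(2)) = a^3 + 4*sqrt(2)*a^2 - 42*a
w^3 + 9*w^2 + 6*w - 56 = (w - 2)*(w + 4)*(w + 7)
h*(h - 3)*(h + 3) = h^3 - 9*h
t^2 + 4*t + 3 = (t + 1)*(t + 3)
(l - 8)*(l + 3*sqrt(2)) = l^2 - 8*l + 3*sqrt(2)*l - 24*sqrt(2)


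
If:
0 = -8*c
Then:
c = 0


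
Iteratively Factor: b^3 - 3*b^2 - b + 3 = (b - 1)*(b^2 - 2*b - 3) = (b - 1)*(b + 1)*(b - 3)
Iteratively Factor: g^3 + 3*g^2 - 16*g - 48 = (g + 4)*(g^2 - g - 12) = (g + 3)*(g + 4)*(g - 4)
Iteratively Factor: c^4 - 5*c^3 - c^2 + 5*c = (c - 5)*(c^3 - c) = c*(c - 5)*(c^2 - 1) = c*(c - 5)*(c - 1)*(c + 1)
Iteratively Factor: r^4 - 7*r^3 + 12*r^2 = (r)*(r^3 - 7*r^2 + 12*r) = r*(r - 4)*(r^2 - 3*r) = r*(r - 4)*(r - 3)*(r)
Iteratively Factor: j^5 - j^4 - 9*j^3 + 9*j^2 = (j - 1)*(j^4 - 9*j^2) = j*(j - 1)*(j^3 - 9*j) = j*(j - 1)*(j + 3)*(j^2 - 3*j) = j^2*(j - 1)*(j + 3)*(j - 3)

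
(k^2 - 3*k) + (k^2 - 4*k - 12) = 2*k^2 - 7*k - 12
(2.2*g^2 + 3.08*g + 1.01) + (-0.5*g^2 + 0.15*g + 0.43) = 1.7*g^2 + 3.23*g + 1.44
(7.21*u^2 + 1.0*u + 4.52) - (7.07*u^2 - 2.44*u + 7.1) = 0.14*u^2 + 3.44*u - 2.58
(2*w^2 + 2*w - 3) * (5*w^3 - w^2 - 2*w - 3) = 10*w^5 + 8*w^4 - 21*w^3 - 7*w^2 + 9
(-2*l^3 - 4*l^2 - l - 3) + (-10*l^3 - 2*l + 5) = -12*l^3 - 4*l^2 - 3*l + 2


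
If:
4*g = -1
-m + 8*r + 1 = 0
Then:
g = -1/4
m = 8*r + 1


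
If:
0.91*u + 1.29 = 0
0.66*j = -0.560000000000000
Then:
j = -0.85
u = -1.42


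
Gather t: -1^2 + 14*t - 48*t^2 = -48*t^2 + 14*t - 1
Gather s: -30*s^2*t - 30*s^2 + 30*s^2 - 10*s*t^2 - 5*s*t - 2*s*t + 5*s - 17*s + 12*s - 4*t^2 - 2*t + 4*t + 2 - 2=-30*s^2*t + s*(-10*t^2 - 7*t) - 4*t^2 + 2*t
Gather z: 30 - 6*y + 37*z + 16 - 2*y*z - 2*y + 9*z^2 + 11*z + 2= -8*y + 9*z^2 + z*(48 - 2*y) + 48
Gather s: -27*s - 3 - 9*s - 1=-36*s - 4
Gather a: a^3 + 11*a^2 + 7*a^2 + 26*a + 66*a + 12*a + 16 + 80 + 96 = a^3 + 18*a^2 + 104*a + 192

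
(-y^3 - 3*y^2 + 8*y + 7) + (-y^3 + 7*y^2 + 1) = -2*y^3 + 4*y^2 + 8*y + 8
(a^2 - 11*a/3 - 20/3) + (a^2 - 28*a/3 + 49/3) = 2*a^2 - 13*a + 29/3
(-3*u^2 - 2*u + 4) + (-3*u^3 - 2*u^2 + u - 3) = -3*u^3 - 5*u^2 - u + 1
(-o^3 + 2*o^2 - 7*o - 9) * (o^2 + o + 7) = -o^5 + o^4 - 12*o^3 - 2*o^2 - 58*o - 63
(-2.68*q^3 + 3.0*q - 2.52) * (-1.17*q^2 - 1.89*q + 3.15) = 3.1356*q^5 + 5.0652*q^4 - 11.952*q^3 - 2.7216*q^2 + 14.2128*q - 7.938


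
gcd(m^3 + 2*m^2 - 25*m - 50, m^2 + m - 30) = m - 5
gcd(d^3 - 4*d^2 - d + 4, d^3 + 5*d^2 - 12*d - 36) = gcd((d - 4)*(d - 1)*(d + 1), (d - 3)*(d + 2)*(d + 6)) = 1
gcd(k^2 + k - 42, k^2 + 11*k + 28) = k + 7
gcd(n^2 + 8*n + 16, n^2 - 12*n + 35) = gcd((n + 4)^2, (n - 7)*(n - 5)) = 1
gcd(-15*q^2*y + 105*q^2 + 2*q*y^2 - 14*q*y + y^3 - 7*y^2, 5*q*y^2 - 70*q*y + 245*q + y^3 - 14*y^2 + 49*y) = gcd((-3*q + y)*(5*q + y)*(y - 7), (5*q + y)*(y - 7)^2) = 5*q*y - 35*q + y^2 - 7*y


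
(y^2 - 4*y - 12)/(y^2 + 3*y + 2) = (y - 6)/(y + 1)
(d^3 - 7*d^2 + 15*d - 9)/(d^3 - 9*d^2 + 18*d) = (d^2 - 4*d + 3)/(d*(d - 6))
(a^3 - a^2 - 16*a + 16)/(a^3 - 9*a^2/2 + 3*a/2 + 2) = 2*(a + 4)/(2*a + 1)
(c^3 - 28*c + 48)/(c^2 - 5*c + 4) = (c^2 + 4*c - 12)/(c - 1)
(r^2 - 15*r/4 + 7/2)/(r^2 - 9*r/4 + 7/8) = 2*(r - 2)/(2*r - 1)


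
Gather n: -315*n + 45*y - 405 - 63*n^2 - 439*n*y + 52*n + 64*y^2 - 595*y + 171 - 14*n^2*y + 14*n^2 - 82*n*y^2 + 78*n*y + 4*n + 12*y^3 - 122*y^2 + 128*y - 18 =n^2*(-14*y - 49) + n*(-82*y^2 - 361*y - 259) + 12*y^3 - 58*y^2 - 422*y - 252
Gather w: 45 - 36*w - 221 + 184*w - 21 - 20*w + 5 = 128*w - 192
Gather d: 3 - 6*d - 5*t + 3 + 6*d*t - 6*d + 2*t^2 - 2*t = d*(6*t - 12) + 2*t^2 - 7*t + 6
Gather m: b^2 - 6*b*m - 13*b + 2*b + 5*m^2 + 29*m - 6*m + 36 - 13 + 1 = b^2 - 11*b + 5*m^2 + m*(23 - 6*b) + 24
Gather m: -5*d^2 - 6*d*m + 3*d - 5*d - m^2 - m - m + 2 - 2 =-5*d^2 - 2*d - m^2 + m*(-6*d - 2)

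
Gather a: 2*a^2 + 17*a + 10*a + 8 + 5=2*a^2 + 27*a + 13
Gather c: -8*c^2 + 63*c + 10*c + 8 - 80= -8*c^2 + 73*c - 72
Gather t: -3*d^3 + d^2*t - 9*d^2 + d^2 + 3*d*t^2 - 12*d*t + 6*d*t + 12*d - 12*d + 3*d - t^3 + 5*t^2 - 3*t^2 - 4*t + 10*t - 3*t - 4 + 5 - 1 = -3*d^3 - 8*d^2 + 3*d - t^3 + t^2*(3*d + 2) + t*(d^2 - 6*d + 3)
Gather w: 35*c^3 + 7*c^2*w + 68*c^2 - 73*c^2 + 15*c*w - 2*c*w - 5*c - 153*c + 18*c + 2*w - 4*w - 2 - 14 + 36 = 35*c^3 - 5*c^2 - 140*c + w*(7*c^2 + 13*c - 2) + 20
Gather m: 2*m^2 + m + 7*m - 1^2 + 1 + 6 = 2*m^2 + 8*m + 6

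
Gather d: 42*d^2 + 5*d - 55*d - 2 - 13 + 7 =42*d^2 - 50*d - 8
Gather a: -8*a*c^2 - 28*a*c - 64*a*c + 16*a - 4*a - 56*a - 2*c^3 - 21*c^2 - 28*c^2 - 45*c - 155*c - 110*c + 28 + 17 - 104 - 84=a*(-8*c^2 - 92*c - 44) - 2*c^3 - 49*c^2 - 310*c - 143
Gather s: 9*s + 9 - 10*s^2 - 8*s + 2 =-10*s^2 + s + 11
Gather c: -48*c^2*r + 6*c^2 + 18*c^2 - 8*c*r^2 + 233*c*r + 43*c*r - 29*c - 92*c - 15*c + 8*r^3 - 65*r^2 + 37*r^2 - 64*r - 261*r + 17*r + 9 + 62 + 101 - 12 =c^2*(24 - 48*r) + c*(-8*r^2 + 276*r - 136) + 8*r^3 - 28*r^2 - 308*r + 160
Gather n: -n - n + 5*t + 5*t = -2*n + 10*t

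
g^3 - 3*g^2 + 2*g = g*(g - 2)*(g - 1)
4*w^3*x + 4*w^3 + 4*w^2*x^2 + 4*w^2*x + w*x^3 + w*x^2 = (2*w + x)^2*(w*x + w)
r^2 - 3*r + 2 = (r - 2)*(r - 1)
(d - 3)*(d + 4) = d^2 + d - 12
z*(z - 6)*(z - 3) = z^3 - 9*z^2 + 18*z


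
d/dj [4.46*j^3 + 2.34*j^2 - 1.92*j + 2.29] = 13.38*j^2 + 4.68*j - 1.92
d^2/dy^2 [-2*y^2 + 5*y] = -4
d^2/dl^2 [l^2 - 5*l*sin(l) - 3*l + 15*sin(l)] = 5*l*sin(l) - 15*sin(l) - 10*cos(l) + 2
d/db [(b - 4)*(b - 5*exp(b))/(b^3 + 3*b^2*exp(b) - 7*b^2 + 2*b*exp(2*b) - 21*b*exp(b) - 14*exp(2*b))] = ((b - 4)*(b - 5*exp(b))*(-3*b^2*exp(b) - 3*b^2 - 4*b*exp(2*b) + 15*b*exp(b) + 14*b + 26*exp(2*b) + 21*exp(b)) + (b - (b - 4)*(5*exp(b) - 1) - 5*exp(b))*(b^3 + 3*b^2*exp(b) - 7*b^2 + 2*b*exp(2*b) - 21*b*exp(b) - 14*exp(2*b)))/(b^3 + 3*b^2*exp(b) - 7*b^2 + 2*b*exp(2*b) - 21*b*exp(b) - 14*exp(2*b))^2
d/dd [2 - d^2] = -2*d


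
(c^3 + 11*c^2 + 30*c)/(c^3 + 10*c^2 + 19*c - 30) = c/(c - 1)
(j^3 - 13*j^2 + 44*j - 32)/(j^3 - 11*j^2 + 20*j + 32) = (j - 1)/(j + 1)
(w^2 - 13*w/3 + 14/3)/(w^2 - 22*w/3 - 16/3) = (-3*w^2 + 13*w - 14)/(-3*w^2 + 22*w + 16)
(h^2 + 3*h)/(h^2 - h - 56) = h*(h + 3)/(h^2 - h - 56)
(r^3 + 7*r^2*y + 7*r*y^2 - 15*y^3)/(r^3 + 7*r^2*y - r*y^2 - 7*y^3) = (r^2 + 8*r*y + 15*y^2)/(r^2 + 8*r*y + 7*y^2)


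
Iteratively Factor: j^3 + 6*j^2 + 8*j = (j + 4)*(j^2 + 2*j) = (j + 2)*(j + 4)*(j)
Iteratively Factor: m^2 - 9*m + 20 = (m - 5)*(m - 4)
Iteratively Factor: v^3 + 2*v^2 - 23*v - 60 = (v - 5)*(v^2 + 7*v + 12) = (v - 5)*(v + 4)*(v + 3)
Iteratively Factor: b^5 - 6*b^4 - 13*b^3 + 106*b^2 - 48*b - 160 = (b - 2)*(b^4 - 4*b^3 - 21*b^2 + 64*b + 80) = (b - 4)*(b - 2)*(b^3 - 21*b - 20) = (b - 4)*(b - 2)*(b + 4)*(b^2 - 4*b - 5) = (b - 5)*(b - 4)*(b - 2)*(b + 4)*(b + 1)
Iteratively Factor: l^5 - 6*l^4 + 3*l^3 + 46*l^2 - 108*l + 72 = (l + 3)*(l^4 - 9*l^3 + 30*l^2 - 44*l + 24) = (l - 2)*(l + 3)*(l^3 - 7*l^2 + 16*l - 12) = (l - 2)^2*(l + 3)*(l^2 - 5*l + 6) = (l - 3)*(l - 2)^2*(l + 3)*(l - 2)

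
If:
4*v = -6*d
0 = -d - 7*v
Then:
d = 0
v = 0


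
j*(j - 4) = j^2 - 4*j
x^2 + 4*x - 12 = (x - 2)*(x + 6)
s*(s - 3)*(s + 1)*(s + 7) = s^4 + 5*s^3 - 17*s^2 - 21*s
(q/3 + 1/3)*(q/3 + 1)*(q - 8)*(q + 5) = q^4/9 + q^3/9 - 49*q^2/9 - 169*q/9 - 40/3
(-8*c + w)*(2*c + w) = -16*c^2 - 6*c*w + w^2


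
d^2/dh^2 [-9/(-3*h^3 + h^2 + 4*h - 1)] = 18*((1 - 9*h)*(3*h^3 - h^2 - 4*h + 1) + (-9*h^2 + 2*h + 4)^2)/(3*h^3 - h^2 - 4*h + 1)^3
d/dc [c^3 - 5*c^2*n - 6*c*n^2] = 3*c^2 - 10*c*n - 6*n^2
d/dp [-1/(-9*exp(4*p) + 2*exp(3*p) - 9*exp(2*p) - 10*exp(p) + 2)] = (-36*exp(3*p) + 6*exp(2*p) - 18*exp(p) - 10)*exp(p)/(9*exp(4*p) - 2*exp(3*p) + 9*exp(2*p) + 10*exp(p) - 2)^2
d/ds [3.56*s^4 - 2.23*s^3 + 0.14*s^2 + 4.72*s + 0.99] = 14.24*s^3 - 6.69*s^2 + 0.28*s + 4.72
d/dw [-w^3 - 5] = -3*w^2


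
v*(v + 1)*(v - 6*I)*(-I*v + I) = -I*v^4 - 6*v^3 + I*v^2 + 6*v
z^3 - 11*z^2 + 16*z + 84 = (z - 7)*(z - 6)*(z + 2)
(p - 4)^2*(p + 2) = p^3 - 6*p^2 + 32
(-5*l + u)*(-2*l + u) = 10*l^2 - 7*l*u + u^2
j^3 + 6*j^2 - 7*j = j*(j - 1)*(j + 7)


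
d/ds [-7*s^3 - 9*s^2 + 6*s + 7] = -21*s^2 - 18*s + 6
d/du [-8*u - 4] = -8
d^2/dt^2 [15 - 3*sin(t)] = 3*sin(t)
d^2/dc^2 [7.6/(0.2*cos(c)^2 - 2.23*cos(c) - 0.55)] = (1.216*(1 - cos(c)^2)^2 - 10.1688*cos(c)^3 + 41.74604*cos(c)^2 + 11.0162*cos(c) - 78.47608)/(-0.2*cos(c)^2 + 2.23*cos(c) + 0.55)^3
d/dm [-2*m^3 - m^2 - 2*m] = -6*m^2 - 2*m - 2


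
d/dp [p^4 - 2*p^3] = p^2*(4*p - 6)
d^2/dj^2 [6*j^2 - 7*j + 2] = 12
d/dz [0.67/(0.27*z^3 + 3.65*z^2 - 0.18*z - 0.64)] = (-0.5427*z^2 - 4.891*z + 0.1206)/(0.27*z^3 + 3.65*z^2 - 0.18*z - 0.64)^2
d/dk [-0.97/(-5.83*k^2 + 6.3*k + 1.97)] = (6.111 - 11.3102*k)/(-5.83*k^2 + 6.3*k + 1.97)^2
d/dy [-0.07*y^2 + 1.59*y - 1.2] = 1.59 - 0.14*y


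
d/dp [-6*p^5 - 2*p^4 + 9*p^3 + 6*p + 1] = -30*p^4 - 8*p^3 + 27*p^2 + 6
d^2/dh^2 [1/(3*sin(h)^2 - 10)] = 6*(-6*sin(h)^4 - 11*sin(h)^2 + 10)/(3*sin(h)^2 - 10)^3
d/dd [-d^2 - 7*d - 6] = -2*d - 7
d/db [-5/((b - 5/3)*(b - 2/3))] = 135*(6*b - 7)/((3*b - 5)^2*(3*b - 2)^2)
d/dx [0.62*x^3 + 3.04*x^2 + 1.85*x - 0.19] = 1.86*x^2 + 6.08*x + 1.85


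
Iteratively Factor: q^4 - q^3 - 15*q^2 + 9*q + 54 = (q - 3)*(q^3 + 2*q^2 - 9*q - 18) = (q - 3)*(q + 2)*(q^2 - 9) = (q - 3)^2*(q + 2)*(q + 3)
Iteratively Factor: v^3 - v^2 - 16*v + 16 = (v - 1)*(v^2 - 16) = (v - 1)*(v + 4)*(v - 4)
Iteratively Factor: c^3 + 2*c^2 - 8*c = (c + 4)*(c^2 - 2*c) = c*(c + 4)*(c - 2)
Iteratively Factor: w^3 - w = (w - 1)*(w^2 + w) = (w - 1)*(w + 1)*(w)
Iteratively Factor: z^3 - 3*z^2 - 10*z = (z)*(z^2 - 3*z - 10) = z*(z + 2)*(z - 5)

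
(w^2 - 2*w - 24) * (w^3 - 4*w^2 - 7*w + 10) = w^5 - 6*w^4 - 23*w^3 + 120*w^2 + 148*w - 240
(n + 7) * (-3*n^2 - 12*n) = -3*n^3 - 33*n^2 - 84*n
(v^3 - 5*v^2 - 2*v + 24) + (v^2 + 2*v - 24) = v^3 - 4*v^2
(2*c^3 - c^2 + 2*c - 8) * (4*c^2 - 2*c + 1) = 8*c^5 - 8*c^4 + 12*c^3 - 37*c^2 + 18*c - 8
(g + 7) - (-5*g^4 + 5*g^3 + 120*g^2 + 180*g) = 5*g^4 - 5*g^3 - 120*g^2 - 179*g + 7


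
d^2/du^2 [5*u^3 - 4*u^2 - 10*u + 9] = 30*u - 8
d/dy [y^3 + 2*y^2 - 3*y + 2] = 3*y^2 + 4*y - 3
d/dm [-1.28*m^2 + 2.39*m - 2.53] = 2.39 - 2.56*m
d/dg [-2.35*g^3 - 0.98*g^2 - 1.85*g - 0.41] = -7.05*g^2 - 1.96*g - 1.85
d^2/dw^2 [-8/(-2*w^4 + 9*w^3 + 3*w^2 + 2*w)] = 16*(3*w*(-4*w^2 + 9*w + 1)*(-2*w^3 + 9*w^2 + 3*w + 2) - (-8*w^3 + 27*w^2 + 6*w + 2)^2)/(w^3*(-2*w^3 + 9*w^2 + 3*w + 2)^3)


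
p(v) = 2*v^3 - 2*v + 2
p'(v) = 6*v^2 - 2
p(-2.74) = -33.66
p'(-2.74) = 43.05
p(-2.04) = -10.90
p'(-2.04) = 22.97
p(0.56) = 1.23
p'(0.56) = -0.12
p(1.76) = 9.38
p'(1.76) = 16.59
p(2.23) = 19.72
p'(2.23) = 27.84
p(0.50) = 1.25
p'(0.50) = -0.50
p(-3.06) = -49.19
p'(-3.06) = 54.18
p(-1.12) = 1.43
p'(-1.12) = 5.53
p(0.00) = 2.00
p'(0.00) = -2.00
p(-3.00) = -46.00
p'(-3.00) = 52.00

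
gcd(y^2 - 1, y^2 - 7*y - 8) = y + 1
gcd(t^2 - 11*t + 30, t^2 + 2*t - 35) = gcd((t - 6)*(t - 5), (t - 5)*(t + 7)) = t - 5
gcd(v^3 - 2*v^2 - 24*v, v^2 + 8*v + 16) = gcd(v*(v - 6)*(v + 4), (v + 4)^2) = v + 4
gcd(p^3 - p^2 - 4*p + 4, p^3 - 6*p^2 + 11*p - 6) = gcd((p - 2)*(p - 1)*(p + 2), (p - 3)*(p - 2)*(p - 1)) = p^2 - 3*p + 2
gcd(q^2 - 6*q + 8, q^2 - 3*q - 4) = q - 4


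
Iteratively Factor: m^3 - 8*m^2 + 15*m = (m - 3)*(m^2 - 5*m) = (m - 5)*(m - 3)*(m)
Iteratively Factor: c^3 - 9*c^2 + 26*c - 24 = (c - 4)*(c^2 - 5*c + 6) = (c - 4)*(c - 2)*(c - 3)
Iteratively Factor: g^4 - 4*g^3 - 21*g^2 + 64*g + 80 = (g + 1)*(g^3 - 5*g^2 - 16*g + 80) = (g - 4)*(g + 1)*(g^2 - g - 20) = (g - 5)*(g - 4)*(g + 1)*(g + 4)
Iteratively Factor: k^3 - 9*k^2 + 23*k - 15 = (k - 1)*(k^2 - 8*k + 15) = (k - 5)*(k - 1)*(k - 3)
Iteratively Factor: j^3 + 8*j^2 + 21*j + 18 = (j + 3)*(j^2 + 5*j + 6) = (j + 3)^2*(j + 2)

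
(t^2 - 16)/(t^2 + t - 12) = (t - 4)/(t - 3)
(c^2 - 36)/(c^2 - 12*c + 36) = (c + 6)/(c - 6)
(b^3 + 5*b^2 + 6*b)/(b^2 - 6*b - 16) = b*(b + 3)/(b - 8)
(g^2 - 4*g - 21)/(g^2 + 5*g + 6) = (g - 7)/(g + 2)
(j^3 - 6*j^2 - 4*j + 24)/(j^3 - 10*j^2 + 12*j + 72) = (j - 2)/(j - 6)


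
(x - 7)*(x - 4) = x^2 - 11*x + 28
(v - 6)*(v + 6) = v^2 - 36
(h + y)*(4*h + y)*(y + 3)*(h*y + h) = 4*h^3*y^2 + 16*h^3*y + 12*h^3 + 5*h^2*y^3 + 20*h^2*y^2 + 15*h^2*y + h*y^4 + 4*h*y^3 + 3*h*y^2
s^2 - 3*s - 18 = (s - 6)*(s + 3)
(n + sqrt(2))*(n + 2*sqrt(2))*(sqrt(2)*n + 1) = sqrt(2)*n^3 + 7*n^2 + 7*sqrt(2)*n + 4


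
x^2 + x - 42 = (x - 6)*(x + 7)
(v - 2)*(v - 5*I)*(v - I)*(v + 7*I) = v^4 - 2*v^3 + I*v^3 + 37*v^2 - 2*I*v^2 - 74*v - 35*I*v + 70*I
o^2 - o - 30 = (o - 6)*(o + 5)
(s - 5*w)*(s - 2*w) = s^2 - 7*s*w + 10*w^2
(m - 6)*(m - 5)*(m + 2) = m^3 - 9*m^2 + 8*m + 60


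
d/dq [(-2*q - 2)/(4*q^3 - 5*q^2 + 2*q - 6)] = 2*(8*q^3 + 7*q^2 - 10*q + 8)/(16*q^6 - 40*q^5 + 41*q^4 - 68*q^3 + 64*q^2 - 24*q + 36)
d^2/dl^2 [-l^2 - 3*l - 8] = -2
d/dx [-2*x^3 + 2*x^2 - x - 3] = -6*x^2 + 4*x - 1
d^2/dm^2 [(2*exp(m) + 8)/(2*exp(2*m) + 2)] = (exp(4*m) + 16*exp(3*m) - 6*exp(2*m) - 16*exp(m) + 1)*exp(m)/(exp(6*m) + 3*exp(4*m) + 3*exp(2*m) + 1)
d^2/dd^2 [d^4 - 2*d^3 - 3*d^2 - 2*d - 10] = 12*d^2 - 12*d - 6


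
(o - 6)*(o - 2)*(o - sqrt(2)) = o^3 - 8*o^2 - sqrt(2)*o^2 + 8*sqrt(2)*o + 12*o - 12*sqrt(2)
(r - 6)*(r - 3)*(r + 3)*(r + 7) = r^4 + r^3 - 51*r^2 - 9*r + 378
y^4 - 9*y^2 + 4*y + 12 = (y - 2)^2*(y + 1)*(y + 3)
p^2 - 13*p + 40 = (p - 8)*(p - 5)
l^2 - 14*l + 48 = (l - 8)*(l - 6)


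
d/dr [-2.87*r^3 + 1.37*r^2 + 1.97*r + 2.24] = -8.61*r^2 + 2.74*r + 1.97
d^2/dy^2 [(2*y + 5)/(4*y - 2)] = 24/(2*y - 1)^3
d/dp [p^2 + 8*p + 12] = 2*p + 8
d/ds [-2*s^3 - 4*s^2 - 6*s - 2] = -6*s^2 - 8*s - 6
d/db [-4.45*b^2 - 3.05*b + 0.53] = -8.9*b - 3.05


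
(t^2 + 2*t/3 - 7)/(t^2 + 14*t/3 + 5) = (3*t - 7)/(3*t + 5)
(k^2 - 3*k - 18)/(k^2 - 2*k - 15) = (k - 6)/(k - 5)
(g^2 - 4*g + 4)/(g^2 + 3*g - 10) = (g - 2)/(g + 5)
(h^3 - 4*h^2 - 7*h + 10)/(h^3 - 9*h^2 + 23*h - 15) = (h + 2)/(h - 3)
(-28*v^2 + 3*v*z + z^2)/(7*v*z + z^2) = (-4*v + z)/z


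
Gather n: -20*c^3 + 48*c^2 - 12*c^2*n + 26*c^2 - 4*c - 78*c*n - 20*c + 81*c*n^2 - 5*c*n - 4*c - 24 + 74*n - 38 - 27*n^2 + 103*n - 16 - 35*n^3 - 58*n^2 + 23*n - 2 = -20*c^3 + 74*c^2 - 28*c - 35*n^3 + n^2*(81*c - 85) + n*(-12*c^2 - 83*c + 200) - 80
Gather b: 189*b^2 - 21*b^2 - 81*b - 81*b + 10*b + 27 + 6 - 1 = 168*b^2 - 152*b + 32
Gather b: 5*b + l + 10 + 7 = 5*b + l + 17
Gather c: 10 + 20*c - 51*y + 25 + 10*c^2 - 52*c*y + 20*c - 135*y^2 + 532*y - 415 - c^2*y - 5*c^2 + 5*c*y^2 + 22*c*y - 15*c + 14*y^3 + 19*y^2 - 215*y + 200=c^2*(5 - y) + c*(5*y^2 - 30*y + 25) + 14*y^3 - 116*y^2 + 266*y - 180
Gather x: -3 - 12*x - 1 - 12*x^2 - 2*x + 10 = -12*x^2 - 14*x + 6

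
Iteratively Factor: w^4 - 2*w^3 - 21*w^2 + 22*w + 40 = (w - 2)*(w^3 - 21*w - 20) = (w - 5)*(w - 2)*(w^2 + 5*w + 4) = (w - 5)*(w - 2)*(w + 1)*(w + 4)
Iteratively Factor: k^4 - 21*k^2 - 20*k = (k)*(k^3 - 21*k - 20) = k*(k + 1)*(k^2 - k - 20) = k*(k + 1)*(k + 4)*(k - 5)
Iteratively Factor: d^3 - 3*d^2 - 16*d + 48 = (d + 4)*(d^2 - 7*d + 12) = (d - 4)*(d + 4)*(d - 3)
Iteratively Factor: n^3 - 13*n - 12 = (n + 1)*(n^2 - n - 12) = (n + 1)*(n + 3)*(n - 4)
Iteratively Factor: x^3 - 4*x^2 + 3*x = (x)*(x^2 - 4*x + 3) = x*(x - 3)*(x - 1)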